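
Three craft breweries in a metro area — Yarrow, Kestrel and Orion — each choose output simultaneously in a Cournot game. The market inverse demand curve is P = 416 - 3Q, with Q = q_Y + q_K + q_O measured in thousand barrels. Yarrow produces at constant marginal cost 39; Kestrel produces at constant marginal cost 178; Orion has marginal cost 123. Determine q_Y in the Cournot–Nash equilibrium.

50

Yarrow's profit: π_Y = (416 - 3Q)q_Y - (39q_Y). Setting ∂π_Y/∂q_Y = 0: 377 - 6q_Y - 3(q_K + q_O) = 0.
Kestrel's profit: π_K = (416 - 3Q)q_K - (178q_K). Setting ∂π_K/∂q_K = 0: 238 - 6q_K - 3(q_Y + q_O) = 0.
Orion's profit: π_O = (416 - 3Q)q_O - (123q_O). Setting ∂π_O/∂q_O = 0: 293 - 6q_O - 3(q_Y + q_K) = 0.
Adding the 3 first-order conditions: 908 − 12Q = 0, so Q = 227/3.
Back-substituting: q_Y = (377 − 227)/3 = 50, q_K = (238 − 227)/3 = 11/3, q_O = (293 − 227)/3 = 22.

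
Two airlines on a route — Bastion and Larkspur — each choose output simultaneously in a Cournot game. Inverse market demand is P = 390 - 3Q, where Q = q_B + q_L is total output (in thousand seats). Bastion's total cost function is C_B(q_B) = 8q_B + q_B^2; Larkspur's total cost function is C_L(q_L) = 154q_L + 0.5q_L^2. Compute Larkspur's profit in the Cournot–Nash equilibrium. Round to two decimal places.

872.33

Bastion's profit: π_B = (390 - 3Q)q_B - (8q_B + q_B²). Setting ∂π_B/∂q_B = 0: 382 - 8q_B - 3(q_L) = 0.
Larkspur's profit: π_L = (390 - 3Q)q_L - (154q_L + (1/2)q_L²). Setting ∂π_L/∂q_L = 0: 236 - 7q_L - 3(q_B) = 0.
Rearranging gives the reaction functions q_B = (382 - 3q_L)/8 and q_L = (236 - 3q_B)/7.
Substituting one into the other gives q_B = 1966/47 and q_L = 742/47.
Price P = 390 - 3·57.6170 = 217.1489.
Larkspur's profit: 217.1489·(742/47) - 154·(742/47) - (1/2)(742/47)² = 872.3287.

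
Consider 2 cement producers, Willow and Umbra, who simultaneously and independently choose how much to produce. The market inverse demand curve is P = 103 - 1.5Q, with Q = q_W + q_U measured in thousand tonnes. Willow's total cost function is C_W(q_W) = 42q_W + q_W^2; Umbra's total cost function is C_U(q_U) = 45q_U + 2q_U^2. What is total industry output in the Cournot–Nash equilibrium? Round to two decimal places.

16.44

Willow's profit: π_W = (103 - 1.5Q)q_W - (42q_W + q_W²). Setting ∂π_W/∂q_W = 0: 61 - 5q_W - (3/2)(q_U) = 0.
Umbra's profit: π_U = (103 - 1.5Q)q_U - (45q_U + 2q_U²). Setting ∂π_U/∂q_U = 0: 58 - 7q_U - (3/2)(q_W) = 0.
Rearranging gives the reaction functions q_W = (61 - (3/2)q_U)/5 and q_U = (58 - (3/2)q_W)/7.
Substituting one into the other gives q_W = 1360/131 and q_U = 794/131.
Total output Q = 1360/131 + 794/131 = 16.4427.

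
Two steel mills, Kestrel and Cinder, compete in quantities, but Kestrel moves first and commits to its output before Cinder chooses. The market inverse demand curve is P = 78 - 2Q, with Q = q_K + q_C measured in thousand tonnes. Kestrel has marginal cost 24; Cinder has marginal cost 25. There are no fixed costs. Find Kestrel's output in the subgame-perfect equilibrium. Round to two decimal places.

13.75

The follower Cinder best-responds to any q_K: π_C = (78 - 2Q)q_C - 25q_C.
Setting the follower's marginal profit to zero, 53 - 2q_K - 4q_C = 0, i.e. q_C = (53 - 2q_K)/4.
The leader anticipates this reaction. Substituting into P = 78 - 2Q gives P = 103/2 - q_K, so π_K = (103/2 - q_K)q_K - 24q_K.
Leader FOC: 55/2 - 2q_K = 0, so q_K = 55/4.
Then q_C = (53 - 2·(55/4))/4 = 51/8.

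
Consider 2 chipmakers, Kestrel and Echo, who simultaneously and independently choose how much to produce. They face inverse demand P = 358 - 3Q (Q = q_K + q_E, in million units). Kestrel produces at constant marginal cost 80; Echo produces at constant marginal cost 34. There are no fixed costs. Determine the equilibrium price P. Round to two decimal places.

Kestrel's profit: π_K = (358 - 3Q)q_K - (80q_K). Setting ∂π_K/∂q_K = 0: 278 - 6q_K - 3(q_E) = 0.
Echo's first-order condition: 324 - 6q_E - 3(q_K) = 0.
Rearranging gives the reaction functions q_K = (278 - 3q_E)/6 and q_E = (324 - 3q_K)/6.
Solving the pair: q_K = 232/9, q_E = 370/9.
Total output Q = 602/9, so price P = 358 - 3·(602/9) = 472/3.

157.33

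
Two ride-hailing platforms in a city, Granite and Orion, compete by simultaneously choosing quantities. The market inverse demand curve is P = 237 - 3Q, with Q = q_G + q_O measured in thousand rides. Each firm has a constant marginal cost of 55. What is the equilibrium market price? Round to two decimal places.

115.67

A representative firm's profit is π_i = q_i(237 - 3Q) - 55q_i.
First-order condition (treating rivals' output as given): 182 - 6q_i - 3q_j = 0.
With identical firms every q_j equals q_i, so q_j = q_i and 182 = 9q_i, giving q_i = 182/9.
Total output Q = 364/9, so price P = 237 - 3·(364/9) = 347/3.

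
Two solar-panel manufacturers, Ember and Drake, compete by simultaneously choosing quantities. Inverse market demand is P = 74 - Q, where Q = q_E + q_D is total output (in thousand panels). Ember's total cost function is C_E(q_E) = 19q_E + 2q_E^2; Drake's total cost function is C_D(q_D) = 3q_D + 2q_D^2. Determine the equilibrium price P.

56

Ember's profit: π_E = (74 - Q)q_E - (19q_E + 2q_E²). Setting ∂π_E/∂q_E = 0: 55 - 6q_E - (q_D) = 0.
Drake's first-order condition: 71 - 6q_D - (q_E) = 0.
So q_E = (55 - q_D)/6 and q_D = (71 - q_E)/6.
Substituting one into the other gives q_E = 37/5 and q_D = 53/5.
Total output Q = 18, so price P = 74 - 18 = 56.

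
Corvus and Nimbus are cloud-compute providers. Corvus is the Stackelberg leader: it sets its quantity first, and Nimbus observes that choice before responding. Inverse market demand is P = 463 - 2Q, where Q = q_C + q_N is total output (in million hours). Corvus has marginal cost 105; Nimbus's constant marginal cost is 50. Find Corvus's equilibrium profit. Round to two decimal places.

Solve by backward induction. Given q_C, the follower Nimbus maximises π_N = (463 - 2q_C - 2q_N)q_N - 50q_N.
Follower FOC: 413 - 2q_C - 4q_N = 0, so q_N(q_C) = (413 - 2q_C)/4.
The leader anticipates this reaction. Substituting into P = 463 - 2Q gives P = 513/2 - q_C, so π_C = (513/2 - q_C)q_C - 105q_C.
Leader FOC: 303/2 - 2q_C = 0, so q_C = 303/4.
Then q_N = (413 - 2·(303/4))/4 = 523/8.
Price P = 463 - 2·(1129/8) = 723/4.
Corvus's profit: (723/4 - 105)·(303/4) = 5738.0625.

5738.06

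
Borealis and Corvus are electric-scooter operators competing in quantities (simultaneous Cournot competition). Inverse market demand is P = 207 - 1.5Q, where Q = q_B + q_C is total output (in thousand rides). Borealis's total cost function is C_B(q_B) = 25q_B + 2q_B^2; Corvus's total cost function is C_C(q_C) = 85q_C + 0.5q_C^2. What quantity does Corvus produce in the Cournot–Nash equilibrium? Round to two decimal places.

Borealis's profit: π_B = (207 - 1.5Q)q_B - (25q_B + 2q_B²). Setting ∂π_B/∂q_B = 0: 182 - 7q_B - (3/2)(q_C) = 0.
Corvus's first-order condition: 122 - 4q_C - (3/2)(q_B) = 0.
Best responses: q_B = (182 - (3/2)q_C)/7, q_C = (122 - (3/2)q_B)/4.
Solving the pair: q_B = 21.1650, q_C = 22.5631.

22.56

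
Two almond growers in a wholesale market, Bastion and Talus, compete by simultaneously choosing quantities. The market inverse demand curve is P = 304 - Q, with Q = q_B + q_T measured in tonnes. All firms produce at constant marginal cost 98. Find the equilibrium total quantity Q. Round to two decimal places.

A representative firm's profit is π_i = q_i(304 - Q) - 98q_i.
First-order condition (treating rivals' output as given): 206 - 2q_i - q_j = 0.
By symmetry each firm produces the same amount; substituting q_j = q_i yields q_i = 206/3.
Total output Q = 206/3 + 206/3 = 412/3.

137.33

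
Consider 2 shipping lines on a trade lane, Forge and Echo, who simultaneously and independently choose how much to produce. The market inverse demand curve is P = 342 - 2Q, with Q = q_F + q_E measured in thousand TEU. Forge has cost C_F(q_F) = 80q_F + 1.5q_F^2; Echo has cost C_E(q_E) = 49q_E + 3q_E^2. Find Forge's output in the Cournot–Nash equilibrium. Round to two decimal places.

Forge's profit: π_F = (342 - 2Q)q_F - (80q_F + (3/2)q_F²). Setting ∂π_F/∂q_F = 0: 262 - 7q_F - 2(q_E) = 0.
Echo's first-order condition: 293 - 10q_E - 2(q_F) = 0.
Best responses: q_F = (262 - 2q_E)/7, q_E = (293 - 2q_F)/10.
Substituting one into the other gives q_F = 339/11 and q_E = 509/22.

30.82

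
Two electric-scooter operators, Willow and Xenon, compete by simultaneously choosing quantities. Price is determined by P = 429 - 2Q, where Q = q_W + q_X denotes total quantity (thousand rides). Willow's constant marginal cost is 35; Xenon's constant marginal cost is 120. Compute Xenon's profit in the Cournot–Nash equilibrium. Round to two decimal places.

Willow's profit: π_W = (429 - 2Q)q_W - (35q_W). Setting ∂π_W/∂q_W = 0: 394 - 4q_W - 2(q_X) = 0.
Xenon's profit: π_X = (429 - 2Q)q_X - (120q_X). Setting ∂π_X/∂q_X = 0: 309 - 4q_X - 2(q_W) = 0.
Rearranging gives the reaction functions q_W = (394 - 2q_X)/4 and q_X = (309 - 2q_W)/4.
Solving the pair: q_W = 479/6, q_X = 112/3.
Price P = 429 - 2·(703/6) = 584/3.
Xenon's profit: (584/3 - 120)·(112/3) = 2787.5556.

2787.56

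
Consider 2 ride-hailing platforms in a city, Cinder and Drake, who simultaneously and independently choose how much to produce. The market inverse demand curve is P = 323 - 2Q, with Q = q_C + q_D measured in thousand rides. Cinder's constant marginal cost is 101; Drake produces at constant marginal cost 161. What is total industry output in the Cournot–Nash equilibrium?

64

Cinder's profit: π_C = (323 - 2Q)q_C - (101q_C). Setting ∂π_C/∂q_C = 0: 222 - 4q_C - 2(q_D) = 0.
Drake's first-order condition: 162 - 4q_D - 2(q_C) = 0.
Rearranging gives the reaction functions q_C = (222 - 2q_D)/4 and q_D = (162 - 2q_C)/4.
Solving the pair: q_C = 47, q_D = 17.
Total output Q = 47 + 17 = 64.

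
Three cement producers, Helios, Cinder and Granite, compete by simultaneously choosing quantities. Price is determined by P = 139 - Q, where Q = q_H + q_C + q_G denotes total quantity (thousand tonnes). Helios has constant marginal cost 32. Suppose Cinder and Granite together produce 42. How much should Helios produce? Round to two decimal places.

With rivals' combined output fixed at 42, Helios's profit is π_H = (139 - 42 - q_H)q_H - (32q_H) = (97 - q_H)q_H - (32q_H).
∂π_H/∂q_H = 65 - 2q_H = 0, so q_H = 65/2.

32.50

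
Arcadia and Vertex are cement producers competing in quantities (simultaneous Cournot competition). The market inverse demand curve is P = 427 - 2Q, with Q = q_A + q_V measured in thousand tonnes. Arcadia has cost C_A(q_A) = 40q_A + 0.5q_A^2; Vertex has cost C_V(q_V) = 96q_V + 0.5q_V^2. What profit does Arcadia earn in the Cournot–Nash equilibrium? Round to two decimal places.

9186.67

Arcadia's profit: π_A = (427 - 2Q)q_A - (40q_A + (1/2)q_A²). Setting ∂π_A/∂q_A = 0: 387 - 5q_A - 2(q_V) = 0.
Vertex's first-order condition: 331 - 5q_V - 2(q_A) = 0.
Best responses: q_A = (387 - 2q_V)/5, q_V = (331 - 2q_A)/5.
Solving the pair: q_A = 1273/21, q_V = 881/21.
Price P = 427 - 2·(718/7) = 1553/7.
Arcadia's profit: (1553/7)·(1273/21) - 40·(1273/21) - (1/2)(1273/21)² = 9186.6723.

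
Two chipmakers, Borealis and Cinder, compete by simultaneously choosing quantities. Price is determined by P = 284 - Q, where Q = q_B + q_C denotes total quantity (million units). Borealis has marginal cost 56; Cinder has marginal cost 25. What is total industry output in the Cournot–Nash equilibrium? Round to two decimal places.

162.33

Borealis's profit: π_B = (284 - Q)q_B - (56q_B). Setting ∂π_B/∂q_B = 0: 228 - 2q_B - (q_C) = 0.
Cinder's profit: π_C = (284 - Q)q_C - (25q_C). Setting ∂π_C/∂q_C = 0: 259 - 2q_C - (q_B) = 0.
So q_B = (228 - q_C)/2 and q_C = (259 - q_B)/2.
Solving the pair: q_B = 197/3, q_C = 290/3.
Total output Q = 197/3 + 290/3 = 487/3.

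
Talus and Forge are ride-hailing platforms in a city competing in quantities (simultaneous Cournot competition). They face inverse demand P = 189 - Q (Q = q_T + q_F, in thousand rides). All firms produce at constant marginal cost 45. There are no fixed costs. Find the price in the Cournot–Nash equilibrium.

A representative firm's profit is π_i = q_i(189 - Q) - 45q_i.
Setting ∂π_i/∂q_i = 0 with rivals' quantities fixed: 144 - 2q_i - q_j = 0.
By symmetry each firm produces the same amount; substituting q_j = q_i yields q_i = 144/3 = 48.
Total output Q = 96, so price P = 189 - 96 = 93.

93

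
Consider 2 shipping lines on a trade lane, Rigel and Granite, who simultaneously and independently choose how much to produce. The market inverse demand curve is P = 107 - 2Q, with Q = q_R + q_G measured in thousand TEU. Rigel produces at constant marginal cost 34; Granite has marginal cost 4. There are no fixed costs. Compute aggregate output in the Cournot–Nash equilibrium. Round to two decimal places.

29.33

Rigel's profit: π_R = (107 - 2Q)q_R - (34q_R). Setting ∂π_R/∂q_R = 0: 73 - 4q_R - 2(q_G) = 0.
Granite's first-order condition: 103 - 4q_G - 2(q_R) = 0.
So q_R = (73 - 2q_G)/4 and q_G = (103 - 2q_R)/4.
Substituting one into the other gives q_R = 43/6 and q_G = 133/6.
Total output Q = 43/6 + 133/6 = 88/3.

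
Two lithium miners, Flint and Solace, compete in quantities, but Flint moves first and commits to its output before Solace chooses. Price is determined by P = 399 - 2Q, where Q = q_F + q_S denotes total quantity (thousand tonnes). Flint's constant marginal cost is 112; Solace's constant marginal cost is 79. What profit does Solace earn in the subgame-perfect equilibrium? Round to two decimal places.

4656.13

Solve by backward induction. Given q_F, the follower Solace maximises π_S = (399 - 2q_F - 2q_S)q_S - 79q_S.
∂π_S/∂q_S = 320 - 2q_F - 4q_S = 0 gives the reaction function q_S = (320 - 2q_F)/4.
Flint substitutes q_S(q_F) into its own profit: π_F = q_F(399 - 2q_F - (320 - 2q_F)/2) - 112q_F = (239 - q_F)q_F - 112q_F.
The leader's first-order condition 127 - 2q_F = 0 yields q_F = 127/2.
Then q_S = (320 - 2·(127/2))/4 = 193/4.
Price P = 399 - 2·(447/4) = 351/2.
Solace's profit: (351/2 - 79)·(193/4) = 4656.1250.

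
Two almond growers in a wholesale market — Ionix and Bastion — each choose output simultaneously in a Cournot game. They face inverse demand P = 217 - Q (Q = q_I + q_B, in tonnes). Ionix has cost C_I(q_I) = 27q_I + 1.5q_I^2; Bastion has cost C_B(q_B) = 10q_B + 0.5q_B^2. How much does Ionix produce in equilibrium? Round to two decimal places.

25.93

Ionix's profit: π_I = (217 - Q)q_I - (27q_I + (3/2)q_I²). Setting ∂π_I/∂q_I = 0: 190 - 5q_I - (q_B) = 0.
Bastion's profit: π_B = (217 - Q)q_B - (10q_B + (1/2)q_B²). Setting ∂π_B/∂q_B = 0: 207 - 3q_B - (q_I) = 0.
Best responses: q_I = (190 - q_B)/5, q_B = (207 - q_I)/3.
Substituting one into the other gives q_I = 363/14 and q_B = 845/14.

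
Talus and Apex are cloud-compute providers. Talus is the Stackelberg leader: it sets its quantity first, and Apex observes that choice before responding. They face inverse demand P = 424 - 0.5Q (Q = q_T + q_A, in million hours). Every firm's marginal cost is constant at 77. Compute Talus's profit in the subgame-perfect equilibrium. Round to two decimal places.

30102.25

Solve by backward induction. Given q_T, the follower Apex maximises π_A = (424 - (1/2)q_T - (1/2)q_A)q_A - 77q_A.
∂π_A/∂q_A = 347 - (1/2)q_T - q_A = 0 gives the reaction function q_A = (347 - (1/2)q_T).
Talus substitutes q_A(q_T) into its own profit: π_T = q_T(424 - (1/2)q_T - (347 - (1/2)q_T)/2) - 77q_T = (501/2 - (1/4)q_T)q_T - 77q_T.
Leader FOC: 347/2 - (1/2)q_T = 0, so q_T = 347.
Then q_A = (347 - (1/2)·347) = 347/2.
Price P = 424 - (1/2)·(1041/2) = 655/4.
Talus's profit: (655/4 - 77)·347 = 30102.2500.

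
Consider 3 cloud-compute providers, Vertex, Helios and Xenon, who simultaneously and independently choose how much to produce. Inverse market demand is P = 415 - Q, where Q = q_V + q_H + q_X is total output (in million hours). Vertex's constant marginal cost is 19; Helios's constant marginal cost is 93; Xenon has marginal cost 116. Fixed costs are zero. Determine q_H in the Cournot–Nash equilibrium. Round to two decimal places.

67.75

Vertex's profit: π_V = (415 - Q)q_V - (19q_V). Setting ∂π_V/∂q_V = 0: 396 - 2q_V - (q_H + q_X) = 0.
Helios's profit: π_H = (415 - Q)q_H - (93q_H). Setting ∂π_H/∂q_H = 0: 322 - 2q_H - (q_V + q_X) = 0.
Xenon's first-order condition: 299 - 2q_X - (q_V + q_H) = 0.
Adding the 3 first-order conditions: 1017 − 4Q = 0, so Q = 1017/4.
Back-substituting: q_V = (396 − 1017/4) = 567/4, q_H = (322 − 1017/4) = 271/4, q_X = (299 − 1017/4) = 179/4.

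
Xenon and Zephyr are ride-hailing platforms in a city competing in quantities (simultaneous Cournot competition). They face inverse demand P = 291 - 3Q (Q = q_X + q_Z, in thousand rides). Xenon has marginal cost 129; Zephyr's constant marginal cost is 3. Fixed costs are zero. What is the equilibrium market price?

Xenon's profit: π_X = (291 - 3Q)q_X - (129q_X). Setting ∂π_X/∂q_X = 0: 162 - 6q_X - 3(q_Z) = 0.
Zephyr's profit: π_Z = (291 - 3Q)q_Z - (3q_Z). Setting ∂π_Z/∂q_Z = 0: 288 - 6q_Z - 3(q_X) = 0.
Rearranging gives the reaction functions q_X = (162 - 3q_Z)/6 and q_Z = (288 - 3q_X)/6.
Substituting one into the other gives q_X = 4 and q_Z = 46.
Total output Q = 50, so price P = 291 - 3·50 = 141.

141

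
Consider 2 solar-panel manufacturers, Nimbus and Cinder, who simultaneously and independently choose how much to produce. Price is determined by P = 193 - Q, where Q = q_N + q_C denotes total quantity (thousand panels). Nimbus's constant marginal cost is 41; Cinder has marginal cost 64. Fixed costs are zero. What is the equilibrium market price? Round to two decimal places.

99.33

Nimbus's profit: π_N = (193 - Q)q_N - (41q_N). Setting ∂π_N/∂q_N = 0: 152 - 2q_N - (q_C) = 0.
Cinder's first-order condition: 129 - 2q_C - (q_N) = 0.
Best responses: q_N = (152 - q_C)/2, q_C = (129 - q_N)/2.
Solving the pair: q_N = 175/3, q_C = 106/3.
Total output Q = 281/3, so price P = 193 - 281/3 = 298/3.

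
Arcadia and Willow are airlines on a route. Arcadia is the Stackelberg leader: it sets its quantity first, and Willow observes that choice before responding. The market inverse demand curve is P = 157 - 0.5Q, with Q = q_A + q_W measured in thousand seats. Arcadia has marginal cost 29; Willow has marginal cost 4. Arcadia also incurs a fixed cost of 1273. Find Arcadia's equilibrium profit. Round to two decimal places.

Solve by backward induction. Given q_A, the follower Willow maximises π_W = (157 - (1/2)q_A - (1/2)q_W)q_W - 4q_W.
∂π_W/∂q_W = 153 - (1/2)q_A - q_W = 0 gives the reaction function q_W = (153 - (1/2)q_A).
The leader anticipates this reaction. Substituting into P = 157 - 0.5Q gives P = 161/2 - (1/4)q_A, so π_A = (161/2 - (1/4)q_A)q_A - 29q_A.
Leader FOC: 103/2 - (1/2)q_A = 0, so q_A = 103.
Then q_W = (153 - (1/2)·103) = 203/2.
Price P = 157 - (1/2)·(409/2) = 219/4.
Arcadia's profit: (219/4 - 29)·103 - 1273 = 1379.2500.

1379.25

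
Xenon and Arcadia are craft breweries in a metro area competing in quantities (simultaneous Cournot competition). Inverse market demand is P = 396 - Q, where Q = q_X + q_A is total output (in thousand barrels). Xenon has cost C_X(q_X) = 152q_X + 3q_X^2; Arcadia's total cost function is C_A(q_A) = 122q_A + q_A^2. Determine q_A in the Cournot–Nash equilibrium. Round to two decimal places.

62.84

Xenon's profit: π_X = (396 - Q)q_X - (152q_X + 3q_X²). Setting ∂π_X/∂q_X = 0: 244 - 8q_X - (q_A) = 0.
Arcadia's first-order condition: 274 - 4q_A - (q_X) = 0.
Rearranging gives the reaction functions q_X = (244 - q_A)/8 and q_A = (274 - q_X)/4.
Solving the pair: q_X = 702/31, q_A = 1948/31.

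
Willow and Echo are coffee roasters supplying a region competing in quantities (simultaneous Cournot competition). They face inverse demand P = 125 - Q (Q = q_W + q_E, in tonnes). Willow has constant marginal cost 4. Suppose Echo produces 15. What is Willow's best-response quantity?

With the rival's output fixed at 15, Willow's profit is π_W = (125 - 15 - q_W)q_W - (4q_W) = (110 - q_W)q_W - (4q_W).
∂π_W/∂q_W = 106 - 2q_W = 0, so q_W = 53.

53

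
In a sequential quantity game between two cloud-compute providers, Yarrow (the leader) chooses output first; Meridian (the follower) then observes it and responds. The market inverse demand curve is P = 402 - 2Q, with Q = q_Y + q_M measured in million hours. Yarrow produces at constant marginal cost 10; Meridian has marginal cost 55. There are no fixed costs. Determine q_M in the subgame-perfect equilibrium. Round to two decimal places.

32.13

Solve by backward induction. Given q_Y, the follower Meridian maximises π_M = (402 - 2q_Y - 2q_M)q_M - 55q_M.
Setting the follower's marginal profit to zero, 347 - 2q_Y - 4q_M = 0, i.e. q_M = (347 - 2q_Y)/4.
The leader anticipates this reaction. Substituting into P = 402 - 2Q gives P = 457/2 - q_Y, so π_Y = (457/2 - q_Y)q_Y - 10q_Y.
The leader's first-order condition 437/2 - 2q_Y = 0 yields q_Y = 437/4.
Then q_M = (347 - 2·(437/4))/4 = 257/8.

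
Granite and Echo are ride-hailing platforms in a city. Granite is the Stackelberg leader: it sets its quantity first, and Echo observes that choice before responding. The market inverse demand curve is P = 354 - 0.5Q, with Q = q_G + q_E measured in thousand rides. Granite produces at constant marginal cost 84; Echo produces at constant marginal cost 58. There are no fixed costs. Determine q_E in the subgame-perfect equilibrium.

Solve by backward induction. Given q_G, the follower Echo maximises π_E = (354 - (1/2)q_G - (1/2)q_E)q_E - 58q_E.
∂π_E/∂q_E = 296 - (1/2)q_G - q_E = 0 gives the reaction function q_E = (296 - (1/2)q_G).
Granite substitutes q_E(q_G) into its own profit: π_G = q_G(354 - (1/2)q_G - (296 - (1/2)q_G)/2) - 84q_G = (206 - (1/4)q_G)q_G - 84q_G.
Leader FOC: 122 - (1/2)q_G = 0, so q_G = 244.
Then q_E = (296 - (1/2)·244) = 174.

174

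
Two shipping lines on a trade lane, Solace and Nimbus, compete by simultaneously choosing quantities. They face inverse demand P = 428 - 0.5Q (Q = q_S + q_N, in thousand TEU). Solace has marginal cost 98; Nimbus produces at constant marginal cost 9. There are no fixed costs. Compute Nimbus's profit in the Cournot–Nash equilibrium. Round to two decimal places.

57347.56

Solace's profit: π_S = (428 - 0.5Q)q_S - (98q_S). Setting ∂π_S/∂q_S = 0: 330 - q_S - (1/2)(q_N) = 0.
Nimbus's first-order condition: 419 - q_N - (1/2)(q_S) = 0.
Rearranging gives the reaction functions q_S = (330 - (1/2)q_N) and q_N = (419 - (1/2)q_S).
Solving the pair: q_S = 482/3, q_N = 1016/3.
Price P = 428 - (1/2)·(1498/3) = 535/3.
Nimbus's profit: (535/3 - 9)·(1016/3) = 57347.5556.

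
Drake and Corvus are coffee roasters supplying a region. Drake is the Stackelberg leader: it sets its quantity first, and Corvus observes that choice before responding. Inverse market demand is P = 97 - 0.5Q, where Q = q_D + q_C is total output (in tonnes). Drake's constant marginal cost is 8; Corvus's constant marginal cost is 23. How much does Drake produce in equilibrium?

104

The follower Corvus best-responds to any q_D: π_C = (97 - 0.5Q)q_C - 23q_C.
∂π_C/∂q_C = 74 - (1/2)q_D - q_C = 0 gives the reaction function q_C = (74 - (1/2)q_D).
The leader anticipates this reaction. Substituting into P = 97 - 0.5Q gives P = 60 - (1/4)q_D, so π_D = (60 - (1/4)q_D)q_D - 8q_D.
Maximising: ∂π_D/∂q_D = 52 - (1/2)q_D = 0, giving q_D = 104.
Then q_C = (74 - (1/2)·104) = 22.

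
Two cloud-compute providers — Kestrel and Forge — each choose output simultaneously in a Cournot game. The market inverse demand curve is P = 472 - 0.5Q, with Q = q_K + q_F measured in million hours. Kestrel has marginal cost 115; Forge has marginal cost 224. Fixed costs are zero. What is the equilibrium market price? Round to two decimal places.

Kestrel's profit: π_K = (472 - 0.5Q)q_K - (115q_K). Setting ∂π_K/∂q_K = 0: 357 - q_K - (1/2)(q_F) = 0.
Forge's profit: π_F = (472 - 0.5Q)q_F - (224q_F). Setting ∂π_F/∂q_F = 0: 248 - q_F - (1/2)(q_K) = 0.
So q_K = (357 - (1/2)q_F) and q_F = (248 - (1/2)q_K).
Substituting one into the other gives q_K = 932/3 and q_F = 278/3.
Total output Q = 1210/3, so price P = 472 - (1/2)·(1210/3) = 811/3.

270.33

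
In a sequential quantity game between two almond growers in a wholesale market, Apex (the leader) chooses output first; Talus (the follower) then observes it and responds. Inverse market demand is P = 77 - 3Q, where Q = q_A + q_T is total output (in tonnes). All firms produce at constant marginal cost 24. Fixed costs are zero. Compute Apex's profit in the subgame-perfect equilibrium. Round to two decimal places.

Solve by backward induction. Given q_A, the follower Talus maximises π_T = (77 - 3q_A - 3q_T)q_T - 24q_T.
Follower FOC: 53 - 3q_A - 6q_T = 0, so q_T(q_A) = (53 - 3q_A)/6.
The leader anticipates this reaction. Substituting into P = 77 - 3Q gives P = 101/2 - (3/2)q_A, so π_A = (101/2 - (3/2)q_A)q_A - 24q_A.
Leader FOC: 53/2 - 3q_A = 0, so q_A = 53/6.
Then q_T = (53 - 3·(53/6))/6 = 53/12.
Price P = 77 - 3·(53/4) = 149/4.
Apex's profit: (149/4 - 24)·(53/6) = 117.0417.

117.04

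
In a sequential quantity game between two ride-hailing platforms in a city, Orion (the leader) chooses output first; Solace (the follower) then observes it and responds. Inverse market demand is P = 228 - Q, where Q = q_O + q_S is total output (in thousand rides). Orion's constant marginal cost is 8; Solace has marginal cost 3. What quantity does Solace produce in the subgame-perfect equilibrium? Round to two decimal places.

Solve by backward induction. Given q_O, the follower Solace maximises π_S = (228 - q_O - q_S)q_S - 3q_S.
Setting the follower's marginal profit to zero, 225 - q_O - 2q_S = 0, i.e. q_S = (225 - q_O)/2.
The leader anticipates this reaction. Substituting into P = 228 - Q gives P = 231/2 - (1/2)q_O, so π_O = (231/2 - (1/2)q_O)q_O - 8q_O.
Leader FOC: 215/2 - q_O = 0, so q_O = 215/2.
Then q_S = (225 - 215/2)/2 = 235/4.

58.75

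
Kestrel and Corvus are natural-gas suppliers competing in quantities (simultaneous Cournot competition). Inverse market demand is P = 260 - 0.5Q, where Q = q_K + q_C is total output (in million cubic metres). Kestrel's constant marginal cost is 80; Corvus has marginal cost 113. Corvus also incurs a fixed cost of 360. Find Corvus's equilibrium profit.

Kestrel's profit: π_K = (260 - 0.5Q)q_K - (80q_K). Setting ∂π_K/∂q_K = 0: 180 - q_K - (1/2)(q_C) = 0.
Corvus's first-order condition: 147 - q_C - (1/2)(q_K) = 0.
Rearranging gives the reaction functions q_K = (180 - (1/2)q_C) and q_C = (147 - (1/2)q_K).
Substituting one into the other gives q_K = 142 and q_C = 76.
Price P = 260 - (1/2)·218 = 151.
Corvus's profit: (151 - 113)·76 - 360 = 2528.

2528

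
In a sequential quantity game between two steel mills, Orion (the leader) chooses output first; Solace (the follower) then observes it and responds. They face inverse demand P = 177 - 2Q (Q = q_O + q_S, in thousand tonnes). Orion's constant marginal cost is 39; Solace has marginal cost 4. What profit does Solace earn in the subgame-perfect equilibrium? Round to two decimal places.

The follower Solace best-responds to any q_O: π_S = (177 - 2Q)q_S - 4q_S.
∂π_S/∂q_S = 173 - 2q_O - 4q_S = 0 gives the reaction function q_S = (173 - 2q_O)/4.
Orion substitutes q_S(q_O) into its own profit: π_O = q_O(177 - 2q_O - (173 - 2q_O)/2) - 39q_O = (181/2 - q_O)q_O - 39q_O.
Maximising: ∂π_O/∂q_O = 103/2 - 2q_O = 0, giving q_O = 103/4.
Then q_S = (173 - 2·(103/4))/4 = 243/8.
Price P = 177 - 2·(449/8) = 259/4.
Solace's profit: (259/4 - 4)·(243/8) = 1845.2813.

1845.28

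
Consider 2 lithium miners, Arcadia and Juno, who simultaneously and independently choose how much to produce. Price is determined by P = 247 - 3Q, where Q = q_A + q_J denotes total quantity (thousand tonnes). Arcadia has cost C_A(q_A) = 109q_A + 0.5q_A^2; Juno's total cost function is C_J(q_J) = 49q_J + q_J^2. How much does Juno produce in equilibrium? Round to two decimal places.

Arcadia's profit: π_A = (247 - 3Q)q_A - (109q_A + (1/2)q_A²). Setting ∂π_A/∂q_A = 0: 138 - 7q_A - 3(q_J) = 0.
Juno's first-order condition: 198 - 8q_J - 3(q_A) = 0.
So q_A = (138 - 3q_J)/7 and q_J = (198 - 3q_A)/8.
Solving the pair: q_A = 510/47, q_J = 972/47.

20.68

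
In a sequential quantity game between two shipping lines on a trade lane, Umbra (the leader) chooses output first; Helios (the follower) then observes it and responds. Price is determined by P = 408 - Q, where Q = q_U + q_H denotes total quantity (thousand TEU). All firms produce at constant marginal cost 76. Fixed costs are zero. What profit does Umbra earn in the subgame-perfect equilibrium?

13778

Solve by backward induction. Given q_U, the follower Helios maximises π_H = (408 - q_U - q_H)q_H - 76q_H.
Follower FOC: 332 - q_U - 2q_H = 0, so q_H(q_U) = (332 - q_U)/2.
Umbra substitutes q_H(q_U) into its own profit: π_U = q_U(408 - q_U - (332 - q_U)/2) - 76q_U = (242 - (1/2)q_U)q_U - 76q_U.
Leader FOC: 166 - q_U = 0, so q_U = 166.
Then q_H = (332 - 166)/2 = 83.
Price P = 408 - 249 = 159.
Umbra's profit: (159 - 76)·166 = 13778.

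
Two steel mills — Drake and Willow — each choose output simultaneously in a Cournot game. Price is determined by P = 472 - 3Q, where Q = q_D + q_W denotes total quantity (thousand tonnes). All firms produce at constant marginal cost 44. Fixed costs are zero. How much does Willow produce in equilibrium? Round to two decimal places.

A representative firm's profit is π_i = q_i(472 - 3Q) - 44q_i.
First-order condition (treating rivals' output as given): 428 - 6q_i - 3q_j = 0.
With identical firms every q_j equals q_i, so q_j = q_i and 428 = 9q_i, giving q_i = 428/9.

47.56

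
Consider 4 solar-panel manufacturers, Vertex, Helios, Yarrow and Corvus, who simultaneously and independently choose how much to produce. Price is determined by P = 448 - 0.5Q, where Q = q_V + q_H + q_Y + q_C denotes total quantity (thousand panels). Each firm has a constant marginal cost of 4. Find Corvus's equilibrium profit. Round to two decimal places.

15770.88

A representative firm's profit is π_i = q_i(448 - 0.5Q) - 4q_i.
First-order condition (treating rivals' output as given): 444 - q_i - (1/2)·Σ_{j≠i} q_j = 0.
With identical firms every q_j equals q_i, so Σ_{j≠i} q_j = 3q_i and 444 = (5/2)q_i, giving q_i = 888/5.
Price P = 448 - (1/2)·710.4000 = 464/5.
Corvus's profit: (464/5 - 4)·(888/5) = 15770.8800.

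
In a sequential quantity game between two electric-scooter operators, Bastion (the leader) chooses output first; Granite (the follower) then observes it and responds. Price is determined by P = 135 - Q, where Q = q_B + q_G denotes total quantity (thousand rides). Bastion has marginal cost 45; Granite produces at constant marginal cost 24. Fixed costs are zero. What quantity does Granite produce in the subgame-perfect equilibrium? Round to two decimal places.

38.25

The follower Granite best-responds to any q_B: π_G = (135 - Q)q_G - 24q_G.
Follower FOC: 111 - q_B - 2q_G = 0, so q_G(q_B) = (111 - q_B)/2.
Bastion substitutes q_G(q_B) into its own profit: π_B = q_B(135 - q_B - (111 - q_B)/2) - 45q_B = (159/2 - (1/2)q_B)q_B - 45q_B.
Maximising: ∂π_B/∂q_B = 69/2 - q_B = 0, giving q_B = 69/2.
Then q_G = (111 - 69/2)/2 = 153/4.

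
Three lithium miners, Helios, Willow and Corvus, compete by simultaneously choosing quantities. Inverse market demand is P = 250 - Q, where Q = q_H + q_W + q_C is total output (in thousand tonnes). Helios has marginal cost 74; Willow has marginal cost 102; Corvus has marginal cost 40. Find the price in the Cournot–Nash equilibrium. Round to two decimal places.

116.50

Helios's profit: π_H = (250 - Q)q_H - (74q_H). Setting ∂π_H/∂q_H = 0: 176 - 2q_H - (q_W + q_C) = 0.
Willow's first-order condition: 148 - 2q_W - (q_H + q_C) = 0.
Corvus's profit: π_C = (250 - Q)q_C - (40q_C). Setting ∂π_C/∂q_C = 0: 210 - 2q_C - (q_H + q_W) = 0.
Adding the 3 conditions: 534 − 2Q − 2Q = 0, i.e. Q = 267/2.
Back-substituting: q_H = (176 − 267/2) = 85/2, q_W = (148 − 267/2) = 29/2, q_C = (210 − 267/2) = 153/2.
Total output Q = 267/2, so price P = 250 - 267/2 = 233/2.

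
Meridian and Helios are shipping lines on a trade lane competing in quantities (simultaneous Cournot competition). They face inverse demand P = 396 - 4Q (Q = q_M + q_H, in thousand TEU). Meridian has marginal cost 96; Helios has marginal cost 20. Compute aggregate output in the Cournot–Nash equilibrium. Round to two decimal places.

Meridian's profit: π_M = (396 - 4Q)q_M - (96q_M). Setting ∂π_M/∂q_M = 0: 300 - 8q_M - 4(q_H) = 0.
Helios's first-order condition: 376 - 8q_H - 4(q_M) = 0.
Best responses: q_M = (300 - 4q_H)/8, q_H = (376 - 4q_M)/8.
Substituting one into the other gives q_M = 56/3 and q_H = 113/3.
Total output Q = 56/3 + 113/3 = 169/3.

56.33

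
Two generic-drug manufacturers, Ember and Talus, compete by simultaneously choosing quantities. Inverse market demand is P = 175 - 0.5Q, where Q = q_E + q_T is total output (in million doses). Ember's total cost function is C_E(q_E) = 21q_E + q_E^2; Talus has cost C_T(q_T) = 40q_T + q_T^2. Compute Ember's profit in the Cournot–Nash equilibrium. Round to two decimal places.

3049.08

Ember's profit: π_E = (175 - 0.5Q)q_E - (21q_E + q_E²). Setting ∂π_E/∂q_E = 0: 154 - 3q_E - (1/2)(q_T) = 0.
Talus's first-order condition: 135 - 3q_T - (1/2)(q_E) = 0.
Best responses: q_E = (154 - (1/2)q_T)/3, q_T = (135 - (1/2)q_E)/3.
Solving the pair: q_E = 1578/35, q_T = 1312/35.
Price P = 175 - (1/2)·(578/7) = 936/7.
Ember's profit: (936/7)·(1578/35) - 21·(1578/35) - (1578/35)² = 3049.0824.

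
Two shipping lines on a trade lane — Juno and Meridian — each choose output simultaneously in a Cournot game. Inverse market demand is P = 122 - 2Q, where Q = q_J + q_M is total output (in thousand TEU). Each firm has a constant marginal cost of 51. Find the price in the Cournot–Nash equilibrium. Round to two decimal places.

74.67

Each firm earns π_i = (122 - 2Q)q_i - 51q_i.
Setting ∂π_i/∂q_i = 0 with rivals' quantities fixed: 71 - 4q_i - 2q_j = 0.
With identical firms every q_j equals q_i, so q_j = q_i and 71 = 6q_i, giving q_i = 71/6.
Total output Q = 71/3, so price P = 122 - 2·(71/3) = 224/3.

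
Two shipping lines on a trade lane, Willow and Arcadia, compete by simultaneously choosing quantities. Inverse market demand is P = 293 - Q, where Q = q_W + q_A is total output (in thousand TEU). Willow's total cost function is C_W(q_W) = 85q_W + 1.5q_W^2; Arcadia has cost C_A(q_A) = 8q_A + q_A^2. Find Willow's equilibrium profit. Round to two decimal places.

2072.08

Willow's profit: π_W = (293 - Q)q_W - (85q_W + (3/2)q_W²). Setting ∂π_W/∂q_W = 0: 208 - 5q_W - (q_A) = 0.
Arcadia's profit: π_A = (293 - Q)q_A - (8q_A + q_A²). Setting ∂π_A/∂q_A = 0: 285 - 4q_A - (q_W) = 0.
So q_W = (208 - q_A)/5 and q_A = (285 - q_W)/4.
Solving the pair: q_W = 547/19, q_A = 1217/19.
Price P = 293 - 1764/19 = 200.1579.
Willow's profit: 200.1579·(547/19) - 85·(547/19) - (3/2)(547/19)² = 2072.0845.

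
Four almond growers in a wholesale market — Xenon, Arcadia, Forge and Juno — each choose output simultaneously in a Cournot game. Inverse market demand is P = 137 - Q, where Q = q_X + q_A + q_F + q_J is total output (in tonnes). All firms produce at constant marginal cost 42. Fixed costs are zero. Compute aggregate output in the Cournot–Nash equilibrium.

76

A representative firm's profit is π_i = q_i(137 - Q) - 42q_i.
Setting ∂π_i/∂q_i = 0 with rivals' quantities fixed: 95 - 2q_i - Σ_{j≠i} q_j = 0.
By symmetry each firm produces the same amount; substituting Σ_{j≠i} q_j = 3q_i yields q_i = 95/5 = 19.
Total output Q = 19 + 19 + 19 + 19 = 76.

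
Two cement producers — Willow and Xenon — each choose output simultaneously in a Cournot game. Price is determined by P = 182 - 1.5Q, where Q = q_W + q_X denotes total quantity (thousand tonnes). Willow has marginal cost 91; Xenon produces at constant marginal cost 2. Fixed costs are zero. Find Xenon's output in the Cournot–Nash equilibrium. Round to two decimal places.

Willow's profit: π_W = (182 - 1.5Q)q_W - (91q_W). Setting ∂π_W/∂q_W = 0: 91 - 3q_W - (3/2)(q_X) = 0.
Xenon's first-order condition: 180 - 3q_X - (3/2)(q_W) = 0.
Rearranging gives the reaction functions q_W = (91 - (3/2)q_X)/3 and q_X = (180 - (3/2)q_W)/3.
Solving the pair: q_W = 4/9, q_X = 538/9.

59.78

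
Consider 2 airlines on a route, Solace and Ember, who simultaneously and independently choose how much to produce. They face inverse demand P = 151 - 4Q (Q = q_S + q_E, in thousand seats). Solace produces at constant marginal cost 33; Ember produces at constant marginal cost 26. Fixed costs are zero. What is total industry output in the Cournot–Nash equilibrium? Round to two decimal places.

Solace's profit: π_S = (151 - 4Q)q_S - (33q_S). Setting ∂π_S/∂q_S = 0: 118 - 8q_S - 4(q_E) = 0.
Ember's first-order condition: 125 - 8q_E - 4(q_S) = 0.
Best responses: q_S = (118 - 4q_E)/8, q_E = (125 - 4q_S)/8.
Solving the pair: q_S = 37/4, q_E = 11.
Total output Q = 37/4 + 11 = 81/4.

20.25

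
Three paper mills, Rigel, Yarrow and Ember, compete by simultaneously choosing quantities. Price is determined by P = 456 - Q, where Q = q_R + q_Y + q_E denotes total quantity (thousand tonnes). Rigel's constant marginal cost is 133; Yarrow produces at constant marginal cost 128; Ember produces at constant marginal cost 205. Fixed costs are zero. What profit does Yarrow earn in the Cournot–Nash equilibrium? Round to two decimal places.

Rigel's profit: π_R = (456 - Q)q_R - (133q_R). Setting ∂π_R/∂q_R = 0: 323 - 2q_R - (q_Y + q_E) = 0.
Yarrow's first-order condition: 328 - 2q_Y - (q_R + q_E) = 0.
Ember's profit: π_E = (456 - Q)q_E - (205q_E). Setting ∂π_E/∂q_E = 0: 251 - 2q_E - (q_R + q_Y) = 0.
Adding the 3 conditions: 902 − 2Q − 2Q = 0, i.e. Q = 451/2.
Back-substituting: q_R = (323 − 451/2) = 195/2, q_Y = (328 − 451/2) = 205/2, q_E = (251 − 451/2) = 51/2.
Price P = 456 - 451/2 = 461/2.
Yarrow's profit: (461/2 - 128)·(205/2) = 10506.2500.

10506.25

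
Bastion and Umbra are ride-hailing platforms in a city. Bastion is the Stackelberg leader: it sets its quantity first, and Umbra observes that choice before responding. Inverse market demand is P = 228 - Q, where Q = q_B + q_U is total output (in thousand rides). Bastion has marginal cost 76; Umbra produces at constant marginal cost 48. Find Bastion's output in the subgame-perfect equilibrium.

62

The follower Umbra best-responds to any q_B: π_U = (228 - Q)q_U - 48q_U.
∂π_U/∂q_U = 180 - q_B - 2q_U = 0 gives the reaction function q_U = (180 - q_B)/2.
The leader anticipates this reaction. Substituting into P = 228 - Q gives P = 138 - (1/2)q_B, so π_B = (138 - (1/2)q_B)q_B - 76q_B.
The leader's first-order condition 62 - q_B = 0 yields q_B = 62.
Then q_U = (180 - 62)/2 = 59.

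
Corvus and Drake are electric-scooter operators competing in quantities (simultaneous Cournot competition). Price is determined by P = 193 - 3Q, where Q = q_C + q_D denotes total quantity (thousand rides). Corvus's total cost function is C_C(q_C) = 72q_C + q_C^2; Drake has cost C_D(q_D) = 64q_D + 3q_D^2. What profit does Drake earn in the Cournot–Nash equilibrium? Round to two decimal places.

354.78

Corvus's profit: π_C = (193 - 3Q)q_C - (72q_C + q_C²). Setting ∂π_C/∂q_C = 0: 121 - 8q_C - 3(q_D) = 0.
Drake's first-order condition: 129 - 12q_D - 3(q_C) = 0.
So q_C = (121 - 3q_D)/8 and q_D = (129 - 3q_C)/12.
Solving the pair: q_C = 355/29, q_D = 223/29.
Price P = 193 - 3·(578/29) = 133.2069.
Drake's profit: 133.2069·(223/29) - 64·(223/29) - 3(223/29)² = 354.7848.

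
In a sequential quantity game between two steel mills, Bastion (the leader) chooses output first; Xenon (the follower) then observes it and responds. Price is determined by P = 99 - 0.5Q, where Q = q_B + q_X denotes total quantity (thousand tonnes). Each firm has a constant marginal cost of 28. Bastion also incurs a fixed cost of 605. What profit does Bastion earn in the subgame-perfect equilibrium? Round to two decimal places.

The follower Xenon best-responds to any q_B: π_X = (99 - 0.5Q)q_X - 28q_X.
∂π_X/∂q_X = 71 - (1/2)q_B - q_X = 0 gives the reaction function q_X = (71 - (1/2)q_B).
Bastion substitutes q_X(q_B) into its own profit: π_B = q_B(99 - (1/2)q_B - (71 - (1/2)q_B)/2) - 28q_B = (127/2 - (1/4)q_B)q_B - 28q_B.
The leader's first-order condition 71/2 - (1/2)q_B = 0 yields q_B = 71.
Then q_X = (71 - (1/2)·71) = 71/2.
Price P = 99 - (1/2)·(213/2) = 183/4.
Bastion's profit: (183/4 - 28)·71 - 605 = 655.2500.

655.25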